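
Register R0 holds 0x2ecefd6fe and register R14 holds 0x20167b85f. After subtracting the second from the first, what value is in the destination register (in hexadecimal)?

Subtract column by column in base 16:
  e-f → f (borrow)
  f-5-1 → 9
  6-8 → e (borrow)
  d-b-1 → 1
  f-7 → 8
  e-6 → 8
  c-1 → b
  e-0 → e
  2-2 → 0

0xeb881e9f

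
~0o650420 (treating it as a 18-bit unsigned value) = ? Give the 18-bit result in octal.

0o127357

Each oct digit d becomes 7−d:
  6→1, 5→2, 0→7, 4→3, 2→5, 0→7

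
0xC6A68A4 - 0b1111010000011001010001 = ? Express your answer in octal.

0o1413261123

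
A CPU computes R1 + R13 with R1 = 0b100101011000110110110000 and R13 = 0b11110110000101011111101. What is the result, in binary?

0b1000100001001100010101101

Add column by column in base 2, right to left:
  0+1 = 1
  0+0 = 0
  0+1 = 1
  0+1 = 1
  1+1 = 0 carry 1
  1+1+1 = 1 carry 1
  0+1+1 = 0 carry 1
  1+1+1 = 1 carry 1
  1+0+1 = 0 carry 1
  0+1+1 = 0 carry 1
  1+0+1 = 0 carry 1
  1+1+1 = 1 carry 1
  0+0+1 = 1
  0+0 = 0
  0+0 = 0
  1+0 = 1
  1+1 = 0 carry 1
  0+1+1 = 0 carry 1
  1+0+1 = 0 carry 1
  0+1+1 = 0 carry 1
  1+1+1 = 1 carry 1
  0+1+1 = 0 carry 1
  0+1+1 = 0 carry 1
  1+0+1 = 0 carry 1
  final carry 1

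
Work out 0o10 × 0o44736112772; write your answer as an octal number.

0o447361127720

Multiply each base-8 digit by 8, carrying:
  2×8 = 16 → write 0 carry 2
  7×8+2 = 58 → write 2 carry 7
  7×8+7 = 63 → write 7 carry 7
  2×8+7 = 23 → write 7 carry 2
  1×8+2 = 10 → write 2 carry 1
  1×8+1 = 9 → write 1 carry 1
  6×8+1 = 49 → write 1 carry 6
  3×8+6 = 30 → write 6 carry 3
  7×8+3 = 59 → write 3 carry 7
  4×8+7 = 39 → write 7 carry 4
  4×8+4 = 36 → write 4 carry 4
  remaining carry: 4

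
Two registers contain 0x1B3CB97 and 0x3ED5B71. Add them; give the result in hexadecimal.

0x5A12708

Add column by column in base 16, right to left:
  7+1 = 8
  9+7 = 0 carry 1
  B+B+1 = 7 carry 1
  C+5+1 = 2 carry 1
  3+D+1 = 1 carry 1
  B+E+1 = A carry 1
  1+3+1 = 5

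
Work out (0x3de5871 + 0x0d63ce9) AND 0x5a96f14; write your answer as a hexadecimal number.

Add column by column in base 16, right to left:
  1+9 = a
  7+e = 5 carry 1
  8+c+1 = 5 carry 1
  5+3+1 = 9
  e+6 = 4 carry 1
  d+d+1 = b carry 1
  3+0+1 = 4
Sum = 0x4b4955a; now AND with 0x5a96f14:
  4&5=4, b&a=a, 4&9=0, 9&6=0, 5&f=5, 5&1=1, a&4=0

0x4a00510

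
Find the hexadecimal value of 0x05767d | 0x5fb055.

0x5ff67d

OR each hex digit independently (no carries):
  0|5=5, 5|f=f, 7|b=f, 6|0=6, 7|5=7, d|5=d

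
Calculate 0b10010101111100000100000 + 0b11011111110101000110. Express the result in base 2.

Add column by column in base 2, right to left:
  0+0 = 0
  0+1 = 1
  0+1 = 1
  0+0 = 0
  0+0 = 0
  1+0 = 1
  0+1 = 1
  0+0 = 0
  0+1 = 1
  0+0 = 0
  0+1 = 1
  1+1 = 0 carry 1
  1+1+1 = 1 carry 1
  1+1+1 = 1 carry 1
  1+1+1 = 1 carry 1
  1+1+1 = 1 carry 1
  0+1+1 = 0 carry 1
  1+0+1 = 0 carry 1
  0+1+1 = 0 carry 1
  1+1+1 = 1 carry 1
  0+0+1 = 1
  0+0 = 0
  1+0 = 1

0b10110001111010101100110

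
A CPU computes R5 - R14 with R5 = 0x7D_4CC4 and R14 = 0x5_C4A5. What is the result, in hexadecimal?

0x77881F

Subtract column by column in base 16:
  4-5 → F (borrow)
  C-A-1 → 1
  C-4 → 8
  4-C → 8 (borrow)
  D-5-1 → 7
  7-0 → 7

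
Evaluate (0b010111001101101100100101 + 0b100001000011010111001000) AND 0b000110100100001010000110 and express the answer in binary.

Add column by column in base 2, right to left:
  1+0 = 1
  0+0 = 0
  1+0 = 1
  0+1 = 1
  0+0 = 0
  1+0 = 1
  0+1 = 1
  0+1 = 1
  1+1 = 0 carry 1
  1+0+1 = 0 carry 1
  0+1+1 = 0 carry 1
  1+0+1 = 0 carry 1
  1+1+1 = 1 carry 1
  0+1+1 = 0 carry 1
  1+0+1 = 0 carry 1
  1+0+1 = 0 carry 1
  0+0+1 = 1
  0+0 = 0
  1+1 = 0 carry 1
  1+0+1 = 0 carry 1
  1+0+1 = 0 carry 1
  0+0+1 = 1
  1+0 = 1
  0+1 = 1
Sum = 0b111000010001000011101101; now AND with 0b000110100100001010000110:
  111000010001000011101101
& 000110100100001010000110
= 000000000000000010000100

0b10000100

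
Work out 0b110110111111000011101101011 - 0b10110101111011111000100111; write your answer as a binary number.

0b100000001111100100101000100

Subtract column by column in base 2:
  1-1 → 0
  1-1 → 0
  0-1 → 1 (borrow)
  1-0-1 → 0
  0-0 → 0
  1-1 → 0
  1-0 → 1
  0-0 → 0
  1-0 → 1
  1-1 → 0
  1-1 → 0
  0-1 → 1 (borrow)
  0-1-1 → 0 (borrow)
  0-1-1 → 0 (borrow)
  0-0-1 → 1 (borrow)
  1-1-1 → 1 (borrow)
  1-1-1 → 1 (borrow)
  1-1-1 → 1 (borrow)
  1-1-1 → 1 (borrow)
  1-0-1 → 0
  1-1 → 0
  0-0 → 0
  1-1 → 0
  1-1 → 0
  0-0 → 0
  1-1 → 0
  1-0 → 1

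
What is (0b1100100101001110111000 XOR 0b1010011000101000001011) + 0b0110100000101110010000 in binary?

First 0b1100100101001110111000 XOR 0b1010011000101000001011 = 0b0110111101100110110011.
Add column by column in base 2, right to left:
  1+0 = 1
  1+0 = 1
  0+0 = 0
  0+0 = 0
  1+1 = 0 carry 1
  1+0+1 = 0 carry 1
  0+0+1 = 1
  1+1 = 0 carry 1
  1+1+1 = 1 carry 1
  0+1+1 = 0 carry 1
  0+0+1 = 1
  1+1 = 0 carry 1
  1+0+1 = 0 carry 1
  0+0+1 = 1
  1+0 = 1
  1+0 = 1
  1+0 = 1
  1+1 = 0 carry 1
  0+0+1 = 1
  1+1 = 0 carry 1
  1+1+1 = 1 carry 1
  final carry 1

0b1101011110010101000011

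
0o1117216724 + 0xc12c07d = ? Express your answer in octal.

0o2523757121

0xc12c07d = 0o1404540175 in octal.
Add column by column in base 8, right to left:
  4+5 = 1 carry 1
  2+7+1 = 2 carry 1
  7+1+1 = 1 carry 1
  6+0+1 = 7
  1+4 = 5
  2+5 = 7
  7+4 = 3 carry 1
  1+0+1 = 2
  1+4 = 5
  1+1 = 2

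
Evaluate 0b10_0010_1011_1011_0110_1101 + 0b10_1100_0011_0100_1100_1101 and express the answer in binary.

0b10011101111000000111010

Add column by column in base 2, right to left:
  1+1 = 0 carry 1
  0+0+1 = 1
  1+1 = 0 carry 1
  1+1+1 = 1 carry 1
  0+0+1 = 1
  1+0 = 1
  1+1 = 0 carry 1
  0+1+1 = 0 carry 1
  1+0+1 = 0 carry 1
  1+0+1 = 0 carry 1
  0+1+1 = 0 carry 1
  1+0+1 = 0 carry 1
  1+1+1 = 1 carry 1
  1+1+1 = 1 carry 1
  0+0+1 = 1
  1+0 = 1
  0+0 = 0
  1+0 = 1
  0+1 = 1
  0+1 = 1
  0+0 = 0
  1+1 = 0 carry 1
  final carry 1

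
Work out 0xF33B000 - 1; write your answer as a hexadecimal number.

The trailing 3 digits are 0, so subtracting 1 borrows through: they become F and the next digit up decrements.

0xF33AFFF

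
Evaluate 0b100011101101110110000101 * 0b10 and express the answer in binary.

0b1000111011011101100001010

Multiply each base-2 digit by 2, carrying:
  1×2 = 2 → write 0 carry 1
  0×2+1 = 1 → write 1
  1×2 = 2 → write 0 carry 1
  0×2+1 = 1 → write 1
  0×2 = 0 → write 0
  0×2 = 0 → write 0
  0×2 = 0 → write 0
  1×2 = 2 → write 0 carry 1
  1×2+1 = 3 → write 1 carry 1
  0×2+1 = 1 → write 1
  1×2 = 2 → write 0 carry 1
  1×2+1 = 3 → write 1 carry 1
  1×2+1 = 3 → write 1 carry 1
  0×2+1 = 1 → write 1
  1×2 = 2 → write 0 carry 1
  1×2+1 = 3 → write 1 carry 1
  0×2+1 = 1 → write 1
  1×2 = 2 → write 0 carry 1
  1×2+1 = 3 → write 1 carry 1
  1×2+1 = 3 → write 1 carry 1
  0×2+1 = 1 → write 1
  0×2 = 0 → write 0
  0×2 = 0 → write 0
  1×2 = 2 → write 0 carry 1
  remaining carry: 1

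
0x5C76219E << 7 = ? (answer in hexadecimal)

0x2E3B10CF00

7 bits is not a whole number of base-16 digits; in binary: 1011100011101100010000110011110 << 7 = 10111000111011000100001100111100000000.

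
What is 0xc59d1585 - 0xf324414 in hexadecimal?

Subtract column by column in base 16:
  5-4 → 1
  8-1 → 7
  5-4 → 1
  1-4 → d (borrow)
  d-2-1 → a
  9-3 → 6
  5-f → 6 (borrow)
  c-0-1 → b

0xb66ad171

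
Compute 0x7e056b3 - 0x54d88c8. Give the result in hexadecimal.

0x292cdeb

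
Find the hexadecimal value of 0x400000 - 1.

0x3FFFFF

The trailing 5 digits are 0, so subtracting 1 borrows through: they become F and the next digit up decrements.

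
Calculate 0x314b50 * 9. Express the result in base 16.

0x1bba5d0

Multiply each base-16 digit by 9, carrying:
  0×9 = 0 → write 0
  5×9 = 45 → write d carry 2
  b×9+2 = 101 → write 5 carry 6
  4×9+6 = 42 → write a carry 2
  1×9+2 = 11 → write b
  3×9 = 27 → write b carry 1
  remaining carry: 1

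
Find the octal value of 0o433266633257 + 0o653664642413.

0o1307153475672

Add column by column in base 8, right to left:
  7+3 = 2 carry 1
  5+1+1 = 7
  2+4 = 6
  3+2 = 5
  3+4 = 7
  6+6 = 4 carry 1
  6+4+1 = 3 carry 1
  6+6+1 = 5 carry 1
  2+6+1 = 1 carry 1
  3+3+1 = 7
  3+5 = 0 carry 1
  4+6+1 = 3 carry 1
  final carry 1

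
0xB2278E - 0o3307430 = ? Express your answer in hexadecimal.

0xA49876

0o3307430 = 0xD8F18 in hexadecimal.
Subtract column by column in base 16:
  E-8 → 6
  8-1 → 7
  7-F → 8 (borrow)
  2-8-1 → 9 (borrow)
  2-D-1 → 4 (borrow)
  B-0-1 → A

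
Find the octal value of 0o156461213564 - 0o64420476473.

0o72040515071

Subtract column by column in base 8:
  4-3 → 1
  6-7 → 7 (borrow)
  5-4-1 → 0
  3-6 → 5 (borrow)
  1-7-1 → 1 (borrow)
  2-4-1 → 5 (borrow)
  1-0-1 → 0
  6-2 → 4
  4-4 → 0
  6-4 → 2
  5-6 → 7 (borrow)
  1-0-1 → 0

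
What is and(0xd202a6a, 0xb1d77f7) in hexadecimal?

0x9002262

AND each hex digit independently (no carries):
  d&b=9, 2&1=0, 0&d=0, 2&7=2, a&7=2, 6&f=6, a&7=2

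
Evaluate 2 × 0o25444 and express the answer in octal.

0o53110

Multiply each base-8 digit by 2, carrying:
  4×2 = 8 → write 0 carry 1
  4×2+1 = 9 → write 1 carry 1
  4×2+1 = 9 → write 1 carry 1
  5×2+1 = 11 → write 3 carry 1
  2×2+1 = 5 → write 5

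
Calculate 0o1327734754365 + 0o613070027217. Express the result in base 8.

0o2143025003604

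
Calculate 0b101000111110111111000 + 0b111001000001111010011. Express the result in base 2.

0b1100010000000111001011

Add column by column in base 2, right to left:
  0+1 = 1
  0+1 = 1
  0+0 = 0
  1+0 = 1
  1+1 = 0 carry 1
  1+0+1 = 0 carry 1
  1+1+1 = 1 carry 1
  1+1+1 = 1 carry 1
  1+1+1 = 1 carry 1
  0+1+1 = 0 carry 1
  1+0+1 = 0 carry 1
  1+0+1 = 0 carry 1
  1+0+1 = 0 carry 1
  1+0+1 = 0 carry 1
  1+0+1 = 0 carry 1
  0+1+1 = 0 carry 1
  0+0+1 = 1
  0+0 = 0
  1+1 = 0 carry 1
  0+1+1 = 0 carry 1
  1+1+1 = 1 carry 1
  final carry 1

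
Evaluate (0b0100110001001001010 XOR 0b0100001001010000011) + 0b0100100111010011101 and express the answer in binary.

0b101011111101100110

First 0b0100110001001001010 XOR 0b0100001001010000011 = 0b0000111000011001001.
Add column by column in base 2, right to left:
  1+1 = 0 carry 1
  0+0+1 = 1
  0+1 = 1
  1+1 = 0 carry 1
  0+1+1 = 0 carry 1
  0+0+1 = 1
  1+0 = 1
  1+1 = 0 carry 1
  0+0+1 = 1
  0+1 = 1
  0+1 = 1
  0+1 = 1
  1+0 = 1
  1+0 = 1
  1+1 = 0 carry 1
  0+0+1 = 1
  0+0 = 0
  0+1 = 1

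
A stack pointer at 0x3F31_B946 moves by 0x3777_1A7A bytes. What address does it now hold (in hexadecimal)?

Add column by column in base 16, right to left:
  6+A = 0 carry 1
  4+7+1 = C
  9+A = 3 carry 1
  B+1+1 = D
  1+7 = 8
  3+7 = A
  F+7 = 6 carry 1
  3+3+1 = 7

0x76A8D3C0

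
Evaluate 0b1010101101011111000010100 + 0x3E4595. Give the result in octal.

0o145201651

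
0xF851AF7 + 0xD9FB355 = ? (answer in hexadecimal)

0x1D24CE4C

Add column by column in base 16, right to left:
  7+5 = C
  F+5 = 4 carry 1
  A+3+1 = E
  1+B = C
  5+F = 4 carry 1
  8+9+1 = 2 carry 1
  F+D+1 = D carry 1
  final carry 1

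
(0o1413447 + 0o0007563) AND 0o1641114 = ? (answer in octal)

0o1401010

Add column by column in base 8, right to left:
  7+3 = 2 carry 1
  4+6+1 = 3 carry 1
  4+5+1 = 2 carry 1
  3+7+1 = 3 carry 1
  1+0+1 = 2
  4+0 = 4
  1+0 = 1
Sum = 0o1423232; now AND with 0o1641114:
  1&1=1, 4&6=4, 2&4=0, 3&1=1, 2&1=0, 3&1=1, 2&4=0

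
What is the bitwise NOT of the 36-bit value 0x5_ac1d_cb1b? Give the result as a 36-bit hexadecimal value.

0xa53e234e4

Each hex digit d becomes f−d:
  5→a, a→5, c→3, 1→e, d→2, c→3, b→4, 1→e, b→4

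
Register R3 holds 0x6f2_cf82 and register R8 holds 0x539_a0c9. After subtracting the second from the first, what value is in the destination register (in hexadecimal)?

0x1b92eb9

Subtract column by column in base 16:
  2-9 → 9 (borrow)
  8-c-1 → b (borrow)
  f-0-1 → e
  c-a → 2
  2-9 → 9 (borrow)
  f-3-1 → b
  6-5 → 1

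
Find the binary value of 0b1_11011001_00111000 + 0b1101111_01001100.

0b100100100010000100

Add column by column in base 2, right to left:
  0+0 = 0
  0+0 = 0
  0+1 = 1
  1+1 = 0 carry 1
  1+0+1 = 0 carry 1
  1+0+1 = 0 carry 1
  0+1+1 = 0 carry 1
  0+0+1 = 1
  1+1 = 0 carry 1
  0+1+1 = 0 carry 1
  0+1+1 = 0 carry 1
  1+1+1 = 1 carry 1
  1+0+1 = 0 carry 1
  0+1+1 = 0 carry 1
  1+1+1 = 1 carry 1
  1+0+1 = 0 carry 1
  1+0+1 = 0 carry 1
  final carry 1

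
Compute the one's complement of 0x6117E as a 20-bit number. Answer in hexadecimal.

0x9EE81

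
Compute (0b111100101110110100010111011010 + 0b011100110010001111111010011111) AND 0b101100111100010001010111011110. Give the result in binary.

0b1000100000000000010001011000

Add column by column in base 2, right to left:
  0+1 = 1
  1+1 = 0 carry 1
  0+1+1 = 0 carry 1
  1+1+1 = 1 carry 1
  1+1+1 = 1 carry 1
  0+0+1 = 1
  1+0 = 1
  1+1 = 0 carry 1
  1+0+1 = 0 carry 1
  0+1+1 = 0 carry 1
  1+1+1 = 1 carry 1
  0+1+1 = 0 carry 1
  0+1+1 = 0 carry 1
  0+1+1 = 0 carry 1
  1+1+1 = 1 carry 1
  0+1+1 = 0 carry 1
  1+0+1 = 0 carry 1
  1+0+1 = 0 carry 1
  0+0+1 = 1
  1+1 = 0 carry 1
  1+0+1 = 0 carry 1
  1+0+1 = 0 carry 1
  0+1+1 = 0 carry 1
  1+1+1 = 1 carry 1
  0+0+1 = 1
  0+0 = 0
  1+1 = 0 carry 1
  1+1+1 = 1 carry 1
  1+1+1 = 1 carry 1
  1+0+1 = 0 carry 1
  final carry 1
Sum = 0b1011001100001000100010001111001; now AND with 0b101100111100010001010111011110:
  1011001100001000100010001111001
& 0101100111100010001010111011110
= 0001000100000000000010001011000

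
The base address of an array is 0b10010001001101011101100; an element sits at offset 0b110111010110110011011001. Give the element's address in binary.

0b1001001100000011111000101

Add column by column in base 2, right to left:
  0+1 = 1
  0+0 = 0
  1+0 = 1
  1+1 = 0 carry 1
  0+1+1 = 0 carry 1
  1+0+1 = 0 carry 1
  1+1+1 = 1 carry 1
  1+1+1 = 1 carry 1
  0+0+1 = 1
  1+0 = 1
  0+1 = 1
  1+1 = 0 carry 1
  1+0+1 = 0 carry 1
  0+1+1 = 0 carry 1
  0+1+1 = 0 carry 1
  1+0+1 = 0 carry 1
  0+1+1 = 0 carry 1
  0+0+1 = 1
  0+1 = 1
  1+1 = 0 carry 1
  0+1+1 = 0 carry 1
  0+0+1 = 1
  1+1 = 0 carry 1
  0+1+1 = 0 carry 1
  final carry 1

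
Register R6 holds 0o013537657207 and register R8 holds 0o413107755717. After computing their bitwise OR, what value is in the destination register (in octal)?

OR each oct digit independently (no carries):
  0|4=4, 1|1=1, 3|3=3, 5|1=5, 3|0=3, 7|7=7, 6|7=7, 5|5=5, 7|5=7, 2|7=7, 0|1=1, 7|7=7

0o413537757717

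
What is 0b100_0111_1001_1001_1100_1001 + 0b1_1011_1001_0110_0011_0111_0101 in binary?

0b10000000001111110100111110

Add column by column in base 2, right to left:
  1+1 = 0 carry 1
  0+0+1 = 1
  0+1 = 1
  1+0 = 1
  0+1 = 1
  0+1 = 1
  1+1 = 0 carry 1
  1+0+1 = 0 carry 1
  1+1+1 = 1 carry 1
  0+1+1 = 0 carry 1
  0+0+1 = 1
  1+0 = 1
  1+0 = 1
  0+1 = 1
  0+1 = 1
  1+0 = 1
  1+1 = 0 carry 1
  1+0+1 = 0 carry 1
  1+0+1 = 0 carry 1
  0+1+1 = 0 carry 1
  0+1+1 = 0 carry 1
  0+1+1 = 0 carry 1
  1+0+1 = 0 carry 1
  0+1+1 = 0 carry 1
  0+1+1 = 0 carry 1
  final carry 1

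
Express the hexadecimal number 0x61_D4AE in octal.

0o30352256

Expand each hex digit to 4 bits: 6=0110 1=0001 D=1101 4=0100 A=1010 E=1110.
Group the bits in threes: 011 000 011 101 010 010 101 110 → 30352256.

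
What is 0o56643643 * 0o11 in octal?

0o645302273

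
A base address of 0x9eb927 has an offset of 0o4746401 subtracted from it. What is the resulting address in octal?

0o42566046

0x9eb927 = 0o47534447 in octal.
Subtract column by column in base 8:
  7-1 → 6
  4-0 → 4
  4-4 → 0
  4-6 → 6 (borrow)
  3-4-1 → 6 (borrow)
  5-7-1 → 5 (borrow)
  7-4-1 → 2
  4-0 → 4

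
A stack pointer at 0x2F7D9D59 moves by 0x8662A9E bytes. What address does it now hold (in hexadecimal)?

0x37E3C7F7

Add column by column in base 16, right to left:
  9+E = 7 carry 1
  5+9+1 = F
  D+A = 7 carry 1
  9+2+1 = C
  D+6 = 3 carry 1
  7+6+1 = E
  F+8 = 7 carry 1
  2+0+1 = 3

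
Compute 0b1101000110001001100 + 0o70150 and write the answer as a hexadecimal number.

0x6FCB4

0b1101000110001001100 = 0x68C4C in hexadecimal.
0o70150 = 0x7068 in hexadecimal.
Add column by column in base 16, right to left:
  C+8 = 4 carry 1
  4+6+1 = B
  C+0 = C
  8+7 = F
  6+0 = 6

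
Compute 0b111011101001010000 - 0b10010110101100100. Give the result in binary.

0b101000110011101100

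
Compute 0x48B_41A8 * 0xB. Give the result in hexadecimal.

0x31FBD238

Multiply each base-16 digit by 11, carrying:
  8×11 = 88 → write 8 carry 5
  A×11+5 = 115 → write 3 carry 7
  1×11+7 = 18 → write 2 carry 1
  4×11+1 = 45 → write D carry 2
  B×11+2 = 123 → write B carry 7
  8×11+7 = 95 → write F carry 5
  4×11+5 = 49 → write 1 carry 3
  remaining carry: 3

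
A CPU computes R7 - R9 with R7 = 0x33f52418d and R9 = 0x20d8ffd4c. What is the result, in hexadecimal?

Subtract column by column in base 16:
  d-c → 1
  8-4 → 4
  1-d → 4 (borrow)
  4-f-1 → 4 (borrow)
  2-f-1 → 2 (borrow)
  5-8-1 → c (borrow)
  f-d-1 → 1
  3-0 → 3
  3-2 → 1

0x131c24441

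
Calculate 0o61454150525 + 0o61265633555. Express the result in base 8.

Add column by column in base 8, right to left:
  5+5 = 2 carry 1
  2+5+1 = 0 carry 1
  5+5+1 = 3 carry 1
  0+3+1 = 4
  5+3 = 0 carry 1
  1+6+1 = 0 carry 1
  4+5+1 = 2 carry 1
  5+6+1 = 4 carry 1
  4+2+1 = 7
  1+1 = 2
  6+6 = 4 carry 1
  final carry 1

0o142742004302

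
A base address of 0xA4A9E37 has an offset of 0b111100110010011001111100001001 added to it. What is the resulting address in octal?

0o10705036500

0xA4A9E37 = 0o1222517067 in octal.
0b111100110010011001111100001001 = 0o7462317411 in octal.
Add column by column in base 8, right to left:
  7+1 = 0 carry 1
  6+1+1 = 0 carry 1
  0+4+1 = 5
  7+7 = 6 carry 1
  1+1+1 = 3
  5+3 = 0 carry 1
  2+2+1 = 5
  2+6 = 0 carry 1
  2+4+1 = 7
  1+7 = 0 carry 1
  final carry 1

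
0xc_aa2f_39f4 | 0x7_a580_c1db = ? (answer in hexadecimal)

0xfafaff9ff

OR each hex digit independently (no carries):
  c|7=f, a|a=a, a|5=f, 2|8=a, f|0=f, 3|c=f, 9|1=9, f|d=f, 4|b=f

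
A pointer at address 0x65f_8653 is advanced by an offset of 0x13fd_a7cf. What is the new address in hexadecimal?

Add column by column in base 16, right to left:
  3+f = 2 carry 1
  5+c+1 = 2 carry 1
  6+7+1 = e
  8+a = 2 carry 1
  f+d+1 = d carry 1
  5+f+1 = 5 carry 1
  6+3+1 = a
  0+1 = 1

0x1a5d2e22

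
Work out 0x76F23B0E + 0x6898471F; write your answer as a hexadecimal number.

0xDF8A822D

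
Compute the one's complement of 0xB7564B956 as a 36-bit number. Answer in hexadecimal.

0x48A9B46A9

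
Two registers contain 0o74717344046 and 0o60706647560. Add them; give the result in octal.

0o155626213626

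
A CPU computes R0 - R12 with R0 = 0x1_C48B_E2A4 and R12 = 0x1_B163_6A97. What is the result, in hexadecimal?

Subtract column by column in base 16:
  4-7 → D (borrow)
  A-9-1 → 0
  2-A → 8 (borrow)
  E-6-1 → 7
  B-3 → 8
  8-6 → 2
  4-1 → 3
  C-B → 1
  1-1 → 0

0x1328780D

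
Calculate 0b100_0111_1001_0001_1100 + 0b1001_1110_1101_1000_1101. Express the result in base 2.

0b11100110011010101001

Add column by column in base 2, right to left:
  0+1 = 1
  0+0 = 0
  1+1 = 0 carry 1
  1+1+1 = 1 carry 1
  1+0+1 = 0 carry 1
  0+0+1 = 1
  0+0 = 0
  0+1 = 1
  1+1 = 0 carry 1
  0+0+1 = 1
  0+1 = 1
  1+1 = 0 carry 1
  1+0+1 = 0 carry 1
  1+1+1 = 1 carry 1
  1+1+1 = 1 carry 1
  0+1+1 = 0 carry 1
  0+1+1 = 0 carry 1
  0+0+1 = 1
  1+0 = 1
  0+1 = 1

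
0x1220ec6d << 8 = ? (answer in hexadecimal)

0x1220ec6d00

Shifting left by 8 bits = 2 hex digits: append 2 zeros.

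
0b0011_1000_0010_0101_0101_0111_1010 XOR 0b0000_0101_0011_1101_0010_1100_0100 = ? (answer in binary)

XOR bit by bit (1 where the bits differ):
  0011100000100101010101111010
^ 0000010100111101001011000100
= 0011110100011000011110111110

0b0011110100011000011110111110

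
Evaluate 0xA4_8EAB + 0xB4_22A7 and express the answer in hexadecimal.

Add column by column in base 16, right to left:
  B+7 = 2 carry 1
  A+A+1 = 5 carry 1
  E+2+1 = 1 carry 1
  8+2+1 = B
  4+4 = 8
  A+B = 5 carry 1
  final carry 1

0x158B152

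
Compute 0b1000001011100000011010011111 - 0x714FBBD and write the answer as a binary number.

0x714FBBD = 0b111000101001111101110111101 in binary.
Subtract column by column in base 2:
  1-1 → 0
  1-0 → 1
  1-1 → 0
  1-1 → 0
  1-1 → 0
  0-1 → 1 (borrow)
  0-0-1 → 1 (borrow)
  1-1-1 → 1 (borrow)
  0-1-1 → 0 (borrow)
  1-1-1 → 1 (borrow)
  1-0-1 → 0
  0-1 → 1 (borrow)
  0-1-1 → 0 (borrow)
  0-1-1 → 0 (borrow)
  0-1-1 → 0 (borrow)
  0-1-1 → 0 (borrow)
  0-0-1 → 1 (borrow)
  1-0-1 → 0
  1-1 → 0
  1-0 → 1
  0-1 → 1 (borrow)
  1-0-1 → 0
  0-0 → 0
  0-0 → 0
  0-1 → 1 (borrow)
  0-1-1 → 0 (borrow)
  0-1-1 → 0 (borrow)
  1-0-1 → 0

0b1000110010000101011100010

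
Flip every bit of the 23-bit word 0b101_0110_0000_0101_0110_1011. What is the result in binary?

Invert each bit: 10101100000010101101011 → 01010011111101010010100.

0b01010011111101010010100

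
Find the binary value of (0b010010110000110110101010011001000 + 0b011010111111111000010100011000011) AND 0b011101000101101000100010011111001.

0b1101000000101000100010010001001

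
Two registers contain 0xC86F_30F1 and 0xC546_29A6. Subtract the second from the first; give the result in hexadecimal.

Subtract column by column in base 16:
  1-6 → B (borrow)
  F-A-1 → 4
  0-9 → 7 (borrow)
  3-2-1 → 0
  F-6 → 9
  6-4 → 2
  8-5 → 3
  C-C → 0

0x329074B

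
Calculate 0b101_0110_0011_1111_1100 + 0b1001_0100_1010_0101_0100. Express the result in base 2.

0b11101010111001010000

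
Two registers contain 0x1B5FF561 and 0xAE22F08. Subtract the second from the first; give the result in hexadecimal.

0x107DC659

Subtract column by column in base 16:
  1-8 → 9 (borrow)
  6-0-1 → 5
  5-F → 6 (borrow)
  F-2-1 → C
  F-2 → D
  5-E → 7 (borrow)
  B-A-1 → 0
  1-0 → 1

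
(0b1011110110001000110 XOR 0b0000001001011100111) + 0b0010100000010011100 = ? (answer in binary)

0b1110011111100111101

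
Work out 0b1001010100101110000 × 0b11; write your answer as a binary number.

0b11011111110001010000

Multiply each base-2 digit by 3, carrying:
  0×3 = 0 → write 0
  0×3 = 0 → write 0
  0×3 = 0 → write 0
  0×3 = 0 → write 0
  1×3 = 3 → write 1 carry 1
  1×3+1 = 4 → write 0 carry 2
  1×3+2 = 5 → write 1 carry 2
  0×3+2 = 2 → write 0 carry 1
  1×3+1 = 4 → write 0 carry 2
  0×3+2 = 2 → write 0 carry 1
  0×3+1 = 1 → write 1
  1×3 = 3 → write 1 carry 1
  0×3+1 = 1 → write 1
  1×3 = 3 → write 1 carry 1
  0×3+1 = 1 → write 1
  1×3 = 3 → write 1 carry 1
  0×3+1 = 1 → write 1
  0×3 = 0 → write 0
  1×3 = 3 → write 1 carry 1
  remaining carry: 1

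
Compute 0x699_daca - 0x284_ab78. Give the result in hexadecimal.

Subtract column by column in base 16:
  a-8 → 2
  c-7 → 5
  a-b → f (borrow)
  d-a-1 → 2
  9-4 → 5
  9-8 → 1
  6-2 → 4

0x4152f52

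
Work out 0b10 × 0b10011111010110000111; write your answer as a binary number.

Multiply each base-2 digit by 2, carrying:
  1×2 = 2 → write 0 carry 1
  1×2+1 = 3 → write 1 carry 1
  1×2+1 = 3 → write 1 carry 1
  0×2+1 = 1 → write 1
  0×2 = 0 → write 0
  0×2 = 0 → write 0
  0×2 = 0 → write 0
  1×2 = 2 → write 0 carry 1
  1×2+1 = 3 → write 1 carry 1
  0×2+1 = 1 → write 1
  1×2 = 2 → write 0 carry 1
  0×2+1 = 1 → write 1
  1×2 = 2 → write 0 carry 1
  1×2+1 = 3 → write 1 carry 1
  1×2+1 = 3 → write 1 carry 1
  1×2+1 = 3 → write 1 carry 1
  1×2+1 = 3 → write 1 carry 1
  0×2+1 = 1 → write 1
  0×2 = 0 → write 0
  1×2 = 2 → write 0 carry 1
  remaining carry: 1

0b100111110101100001110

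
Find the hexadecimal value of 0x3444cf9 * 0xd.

0x2a77e8a5

Multiply each base-16 digit by 13, carrying:
  9×13 = 117 → write 5 carry 7
  f×13+7 = 202 → write a carry 12
  c×13+12 = 168 → write 8 carry 10
  4×13+10 = 62 → write e carry 3
  4×13+3 = 55 → write 7 carry 3
  4×13+3 = 55 → write 7 carry 3
  3×13+3 = 42 → write a carry 2
  remaining carry: 2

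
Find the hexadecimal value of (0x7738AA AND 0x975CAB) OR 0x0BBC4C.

0x1FBCEE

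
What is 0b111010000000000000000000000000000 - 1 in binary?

0b111001111111111111111111111111111

The trailing 28 digits are 0, so subtracting 1 borrows through: they become 1 and the next digit up decrements.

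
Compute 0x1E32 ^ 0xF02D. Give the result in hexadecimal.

0xEE1F

XOR each hex digit independently (no carries):
  1^F=E, E^0=E, 3^2=1, 2^D=F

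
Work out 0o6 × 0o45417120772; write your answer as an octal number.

0o341132745734

Multiply each base-8 digit by 6, carrying:
  2×6 = 12 → write 4 carry 1
  7×6+1 = 43 → write 3 carry 5
  7×6+5 = 47 → write 7 carry 5
  0×6+5 = 5 → write 5
  2×6 = 12 → write 4 carry 1
  1×6+1 = 7 → write 7
  7×6 = 42 → write 2 carry 5
  1×6+5 = 11 → write 3 carry 1
  4×6+1 = 25 → write 1 carry 3
  5×6+3 = 33 → write 1 carry 4
  4×6+4 = 28 → write 4 carry 3
  remaining carry: 3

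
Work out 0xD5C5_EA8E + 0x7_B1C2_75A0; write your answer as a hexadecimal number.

0x88788602E

Add column by column in base 16, right to left:
  E+0 = E
  8+A = 2 carry 1
  A+5+1 = 0 carry 1
  E+7+1 = 6 carry 1
  5+2+1 = 8
  C+C = 8 carry 1
  5+1+1 = 7
  D+B = 8 carry 1
  0+7+1 = 8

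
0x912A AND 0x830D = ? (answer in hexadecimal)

AND each hex digit independently (no carries):
  9&8=8, 1&3=1, 2&0=0, A&D=8

0x8108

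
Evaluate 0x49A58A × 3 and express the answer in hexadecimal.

0xDCF09E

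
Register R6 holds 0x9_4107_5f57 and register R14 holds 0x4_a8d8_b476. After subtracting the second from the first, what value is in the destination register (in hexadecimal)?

0x4982eaae1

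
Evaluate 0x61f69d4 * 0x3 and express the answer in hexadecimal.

0x125e3d7c

Multiply each base-16 digit by 3, carrying:
  4×3 = 12 → write c
  d×3 = 39 → write 7 carry 2
  9×3+2 = 29 → write d carry 1
  6×3+1 = 19 → write 3 carry 1
  f×3+1 = 46 → write e carry 2
  1×3+2 = 5 → write 5
  6×3 = 18 → write 2 carry 1
  remaining carry: 1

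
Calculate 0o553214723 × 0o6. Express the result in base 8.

0o4203515362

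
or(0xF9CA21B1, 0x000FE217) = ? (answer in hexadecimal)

OR each hex digit independently (no carries):
  F|0=F, 9|0=9, C|0=C, A|F=F, 2|E=E, 1|2=3, B|1=B, 1|7=7

0xF9CFE3B7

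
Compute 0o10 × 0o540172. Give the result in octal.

Multiply each base-8 digit by 8, carrying:
  2×8 = 16 → write 0 carry 2
  7×8+2 = 58 → write 2 carry 7
  1×8+7 = 15 → write 7 carry 1
  0×8+1 = 1 → write 1
  4×8 = 32 → write 0 carry 4
  5×8+4 = 44 → write 4 carry 5
  remaining carry: 5

0o5401720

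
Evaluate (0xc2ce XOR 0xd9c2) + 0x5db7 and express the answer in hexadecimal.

0x78c3

First 0xc2ce XOR 0xd9c2 = 0x1b0c.
Add column by column in base 16, right to left:
  c+7 = 3 carry 1
  0+b+1 = c
  b+d = 8 carry 1
  1+5+1 = 7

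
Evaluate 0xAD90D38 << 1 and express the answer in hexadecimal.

1 bits is not a whole number of base-16 digits; in binary: 1010110110010000110100111000 << 1 = 10101101100100001101001110000.

0x15B21A70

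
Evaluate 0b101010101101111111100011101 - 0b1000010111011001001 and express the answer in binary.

Subtract column by column in base 2:
  1-1 → 0
  0-0 → 0
  1-0 → 1
  1-1 → 0
  1-0 → 1
  0-0 → 0
  0-1 → 1 (borrow)
  0-1-1 → 0 (borrow)
  1-0-1 → 0
  1-1 → 0
  1-1 → 0
  1-1 → 0
  1-0 → 1
  1-1 → 0
  1-0 → 1
  1-0 → 1
  0-0 → 0
  1-0 → 1
  1-1 → 0
  0-0 → 0
  1-0 → 1
  0-0 → 0
  1-0 → 1
  0-0 → 0
  1-0 → 1
  0-0 → 0
  1-0 → 1

0b101010100101101000001010100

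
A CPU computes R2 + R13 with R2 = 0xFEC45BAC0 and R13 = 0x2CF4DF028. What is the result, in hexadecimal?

Add column by column in base 16, right to left:
  0+8 = 8
  C+2 = E
  A+0 = A
  B+F = A carry 1
  5+D+1 = 3 carry 1
  4+4+1 = 9
  C+F = B carry 1
  E+C+1 = B carry 1
  F+2+1 = 2 carry 1
  final carry 1

0x12BB93AAE8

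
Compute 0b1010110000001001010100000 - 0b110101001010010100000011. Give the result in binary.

0b100000110110110110011101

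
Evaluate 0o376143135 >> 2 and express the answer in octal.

0o77430627

2 bits is not a whole number of base-8 digits; in binary: 11111110001100011001011101 >> 2 = 111111100011000110010111.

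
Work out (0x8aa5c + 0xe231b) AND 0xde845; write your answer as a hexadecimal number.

0x4c845

Add column by column in base 16, right to left:
  c+b = 7 carry 1
  5+1+1 = 7
  a+3 = d
  a+2 = c
  8+e = 6 carry 1
  final carry 1
Sum = 0x16cd77; now AND with 0xde845:
  1&0=0, 6&d=4, c&e=c, d&8=8, 7&4=4, 7&5=5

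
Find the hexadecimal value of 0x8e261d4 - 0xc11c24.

0x82145b0

Subtract column by column in base 16:
  4-4 → 0
  d-2 → b
  1-c → 5 (borrow)
  6-1-1 → 4
  2-1 → 1
  e-c → 2
  8-0 → 8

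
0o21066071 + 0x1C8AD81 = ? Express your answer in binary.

0b10000011010001100110111010

0o21066071 = 0b10001000110110000111001 in binary.
0x1C8AD81 = 0b1110010001010110110000001 in binary.
Add column by column in base 2, right to left:
  1+1 = 0 carry 1
  0+0+1 = 1
  0+0 = 0
  1+0 = 1
  1+0 = 1
  1+0 = 1
  0+0 = 0
  0+1 = 1
  0+1 = 1
  0+0 = 0
  1+1 = 0 carry 1
  1+1+1 = 1 carry 1
  0+0+1 = 1
  1+1 = 0 carry 1
  1+0+1 = 0 carry 1
  0+1+1 = 0 carry 1
  0+0+1 = 1
  0+0 = 0
  1+0 = 1
  0+1 = 1
  0+0 = 0
  0+0 = 0
  1+1 = 0 carry 1
  0+1+1 = 0 carry 1
  0+1+1 = 0 carry 1
  final carry 1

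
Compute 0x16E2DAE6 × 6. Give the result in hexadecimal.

Multiply each base-16 digit by 6, carrying:
  6×6 = 36 → write 4 carry 2
  E×6+2 = 86 → write 6 carry 5
  A×6+5 = 65 → write 1 carry 4
  D×6+4 = 82 → write 2 carry 5
  2×6+5 = 17 → write 1 carry 1
  E×6+1 = 85 → write 5 carry 5
  6×6+5 = 41 → write 9 carry 2
  1×6+2 = 8 → write 8

0x89512164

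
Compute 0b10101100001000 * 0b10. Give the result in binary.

Multiply each base-2 digit by 2, carrying:
  0×2 = 0 → write 0
  0×2 = 0 → write 0
  0×2 = 0 → write 0
  1×2 = 2 → write 0 carry 1
  0×2+1 = 1 → write 1
  0×2 = 0 → write 0
  0×2 = 0 → write 0
  0×2 = 0 → write 0
  1×2 = 2 → write 0 carry 1
  1×2+1 = 3 → write 1 carry 1
  0×2+1 = 1 → write 1
  1×2 = 2 → write 0 carry 1
  0×2+1 = 1 → write 1
  1×2 = 2 → write 0 carry 1
  remaining carry: 1

0b101011000010000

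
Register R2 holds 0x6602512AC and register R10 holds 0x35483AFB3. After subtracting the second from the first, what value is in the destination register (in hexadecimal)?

Subtract column by column in base 16:
  C-3 → 9
  A-B → F (borrow)
  2-F-1 → 2 (borrow)
  1-A-1 → 6 (borrow)
  5-3-1 → 1
  2-8 → A (borrow)
  0-4-1 → B (borrow)
  6-5-1 → 0
  6-3 → 3

0x30BA162F9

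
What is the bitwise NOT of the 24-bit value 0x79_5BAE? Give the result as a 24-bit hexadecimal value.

0x86A451

Each hex digit d becomes F−d:
  7→8, 9→6, 5→A, B→4, A→5, E→1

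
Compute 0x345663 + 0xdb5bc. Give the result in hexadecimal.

0x420c1f

Add column by column in base 16, right to left:
  3+c = f
  6+b = 1 carry 1
  6+5+1 = c
  5+b = 0 carry 1
  4+d+1 = 2 carry 1
  3+0+1 = 4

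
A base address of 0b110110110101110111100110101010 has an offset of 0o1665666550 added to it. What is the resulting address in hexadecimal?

0b110110110101110111100110101010 = 0x36D779AA in hexadecimal.
0o1665666550 = 0xED76D68 in hexadecimal.
Add column by column in base 16, right to left:
  A+8 = 2 carry 1
  A+6+1 = 1 carry 1
  9+D+1 = 7 carry 1
  7+6+1 = E
  7+7 = E
  D+D = A carry 1
  6+E+1 = 5 carry 1
  3+0+1 = 4

0x45AEE712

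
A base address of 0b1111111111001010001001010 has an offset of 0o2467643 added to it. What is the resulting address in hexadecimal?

0b1111111111001010001001010 = 0x1FF944A in hexadecimal.
0o2467643 = 0xA6FA3 in hexadecimal.
Add column by column in base 16, right to left:
  A+3 = D
  4+A = E
  4+F = 3 carry 1
  9+6+1 = 0 carry 1
  F+A+1 = A carry 1
  F+0+1 = 0 carry 1
  1+0+1 = 2

0x20A03ED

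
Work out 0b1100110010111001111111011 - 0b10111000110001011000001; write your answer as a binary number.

0b1001111010001000100111010

Subtract column by column in base 2:
  1-1 → 0
  1-0 → 1
  0-0 → 0
  1-0 → 1
  1-0 → 1
  1-0 → 1
  1-1 → 0
  1-1 → 0
  1-0 → 1
  1-1 → 0
  0-0 → 0
  0-0 → 0
  1-0 → 1
  1-1 → 0
  1-1 → 0
  0-0 → 0
  1-0 → 1
  0-0 → 0
  0-1 → 1 (borrow)
  1-1-1 → 1 (borrow)
  1-1-1 → 1 (borrow)
  0-0-1 → 1 (borrow)
  0-1-1 → 0 (borrow)
  1-0-1 → 0
  1-0 → 1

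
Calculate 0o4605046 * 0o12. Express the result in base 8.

0o57462574

Multiply each base-8 digit by 10, carrying:
  6×10 = 60 → write 4 carry 7
  4×10+7 = 47 → write 7 carry 5
  0×10+5 = 5 → write 5
  5×10 = 50 → write 2 carry 6
  0×10+6 = 6 → write 6
  6×10 = 60 → write 4 carry 7
  4×10+7 = 47 → write 7 carry 5
  remaining carry: 5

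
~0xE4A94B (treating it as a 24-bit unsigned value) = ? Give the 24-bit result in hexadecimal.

Each hex digit d becomes F−d:
  E→1, 4→B, A→5, 9→6, 4→B, B→4

0x1B56B4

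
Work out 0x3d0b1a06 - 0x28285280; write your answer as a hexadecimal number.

Subtract column by column in base 16:
  6-0 → 6
  0-8 → 8 (borrow)
  a-2-1 → 7
  1-5 → c (borrow)
  b-8-1 → 2
  0-2 → e (borrow)
  d-8-1 → 4
  3-2 → 1

0x14e2c786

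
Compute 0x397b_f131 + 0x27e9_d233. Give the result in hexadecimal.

Add column by column in base 16, right to left:
  1+3 = 4
  3+3 = 6
  1+2 = 3
  f+d = c carry 1
  b+9+1 = 5 carry 1
  7+e+1 = 6 carry 1
  9+7+1 = 1 carry 1
  3+2+1 = 6

0x6165c364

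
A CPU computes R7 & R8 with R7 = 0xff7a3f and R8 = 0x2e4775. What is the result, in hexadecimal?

0x2e4235

AND each hex digit independently (no carries):
  f&2=2, f&e=e, 7&4=4, a&7=2, 3&7=3, f&5=5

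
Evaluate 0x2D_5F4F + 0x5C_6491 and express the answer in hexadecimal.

0x89C3E0

Add column by column in base 16, right to left:
  F+1 = 0 carry 1
  4+9+1 = E
  F+4 = 3 carry 1
  5+6+1 = C
  D+C = 9 carry 1
  2+5+1 = 8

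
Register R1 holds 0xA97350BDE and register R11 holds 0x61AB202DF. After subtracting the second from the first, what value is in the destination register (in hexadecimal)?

0x47C8308FF

Subtract column by column in base 16:
  E-F → F (borrow)
  D-D-1 → F (borrow)
  B-2-1 → 8
  0-0 → 0
  5-2 → 3
  3-B → 8 (borrow)
  7-A-1 → C (borrow)
  9-1-1 → 7
  A-6 → 4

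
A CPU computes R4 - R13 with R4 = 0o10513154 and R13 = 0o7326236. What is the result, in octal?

0o1164716

Subtract column by column in base 8:
  4-6 → 6 (borrow)
  5-3-1 → 1
  1-2 → 7 (borrow)
  3-6-1 → 4 (borrow)
  1-2-1 → 6 (borrow)
  5-3-1 → 1
  0-7 → 1 (borrow)
  1-0-1 → 0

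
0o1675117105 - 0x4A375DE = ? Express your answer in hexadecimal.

0xA512867

0o1675117105 = 0xEF49E45 in hexadecimal.
Subtract column by column in base 16:
  5-E → 7 (borrow)
  4-D-1 → 6 (borrow)
  E-5-1 → 8
  9-7 → 2
  4-3 → 1
  F-A → 5
  E-4 → A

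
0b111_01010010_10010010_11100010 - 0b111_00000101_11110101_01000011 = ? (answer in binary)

Subtract column by column in base 2:
  0-1 → 1 (borrow)
  1-1-1 → 1 (borrow)
  0-0-1 → 1 (borrow)
  0-0-1 → 1 (borrow)
  0-0-1 → 1 (borrow)
  1-0-1 → 0
  1-1 → 0
  1-0 → 1
  0-1 → 1 (borrow)
  1-0-1 → 0
  0-1 → 1 (borrow)
  0-0-1 → 1 (borrow)
  1-1-1 → 1 (borrow)
  0-1-1 → 0 (borrow)
  0-1-1 → 0 (borrow)
  1-1-1 → 1 (borrow)
  0-1-1 → 0 (borrow)
  1-0-1 → 0
  0-1 → 1 (borrow)
  0-0-1 → 1 (borrow)
  1-0-1 → 0
  0-0 → 0
  1-0 → 1
  0-0 → 0
  1-1 → 0
  1-1 → 0
  1-1 → 0

0b10011001001110110011111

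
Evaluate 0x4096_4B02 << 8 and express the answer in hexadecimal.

Shifting left by 8 bits = 2 hex digits: append 2 zeros.

0x40964B0200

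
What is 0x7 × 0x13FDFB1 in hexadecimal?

0x8BF1DD7

Multiply each base-16 digit by 7, carrying:
  1×7 = 7 → write 7
  B×7 = 77 → write D carry 4
  F×7+4 = 109 → write D carry 6
  D×7+6 = 97 → write 1 carry 6
  F×7+6 = 111 → write F carry 6
  3×7+6 = 27 → write B carry 1
  1×7+1 = 8 → write 8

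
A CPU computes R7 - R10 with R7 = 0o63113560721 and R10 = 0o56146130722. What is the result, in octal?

Subtract column by column in base 8:
  1-2 → 7 (borrow)
  2-2-1 → 7 (borrow)
  7-7-1 → 7 (borrow)
  0-0-1 → 7 (borrow)
  6-3-1 → 2
  5-1 → 4
  3-6 → 5 (borrow)
  1-4-1 → 4 (borrow)
  1-1-1 → 7 (borrow)
  3-6-1 → 4 (borrow)
  6-5-1 → 0

0o4745427777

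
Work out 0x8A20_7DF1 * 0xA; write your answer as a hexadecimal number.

0x56544EB6A

Multiply each base-16 digit by 10, carrying:
  1×10 = 10 → write A
  F×10 = 150 → write 6 carry 9
  D×10+9 = 139 → write B carry 8
  7×10+8 = 78 → write E carry 4
  0×10+4 = 4 → write 4
  2×10 = 20 → write 4 carry 1
  A×10+1 = 101 → write 5 carry 6
  8×10+6 = 86 → write 6 carry 5
  remaining carry: 5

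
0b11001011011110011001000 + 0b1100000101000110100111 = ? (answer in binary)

0b100101100000111001101111

Add column by column in base 2, right to left:
  0+1 = 1
  0+1 = 1
  0+1 = 1
  1+0 = 1
  0+0 = 0
  0+1 = 1
  1+0 = 1
  1+1 = 0 carry 1
  0+1+1 = 0 carry 1
  0+0+1 = 1
  1+0 = 1
  1+0 = 1
  1+1 = 0 carry 1
  1+0+1 = 0 carry 1
  0+1+1 = 0 carry 1
  1+0+1 = 0 carry 1
  1+0+1 = 0 carry 1
  0+0+1 = 1
  1+0 = 1
  0+0 = 0
  0+1 = 1
  1+1 = 0 carry 1
  1+0+1 = 0 carry 1
  final carry 1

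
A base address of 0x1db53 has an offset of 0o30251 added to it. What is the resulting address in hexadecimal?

0o30251 = 0x30a9 in hexadecimal.
Add column by column in base 16, right to left:
  3+9 = c
  5+a = f
  b+0 = b
  d+3 = 0 carry 1
  1+0+1 = 2

0x20bfc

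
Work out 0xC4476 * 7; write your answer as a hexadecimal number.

Multiply each base-16 digit by 7, carrying:
  6×7 = 42 → write A carry 2
  7×7+2 = 51 → write 3 carry 3
  4×7+3 = 31 → write F carry 1
  4×7+1 = 29 → write D carry 1
  C×7+1 = 85 → write 5 carry 5
  remaining carry: 5

0x55DF3A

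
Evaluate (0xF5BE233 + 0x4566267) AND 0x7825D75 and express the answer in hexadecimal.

0x3824410

Add column by column in base 16, right to left:
  3+7 = A
  3+6 = 9
  2+2 = 4
  E+6 = 4 carry 1
  B+6+1 = 2 carry 1
  5+5+1 = B
  F+4 = 3 carry 1
  final carry 1
Sum = 0x13B2449A; now AND with 0x7825D75:
  1&0=0, 3&7=3, B&8=8, 2&2=2, 4&5=4, 4&D=4, 9&7=1, A&5=0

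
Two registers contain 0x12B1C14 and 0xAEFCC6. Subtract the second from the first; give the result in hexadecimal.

Subtract column by column in base 16:
  4-6 → E (borrow)
  1-C-1 → 4 (borrow)
  C-C-1 → F (borrow)
  1-F-1 → 1 (borrow)
  B-E-1 → C (borrow)
  2-A-1 → 7 (borrow)
  1-0-1 → 0

0x7C1F4E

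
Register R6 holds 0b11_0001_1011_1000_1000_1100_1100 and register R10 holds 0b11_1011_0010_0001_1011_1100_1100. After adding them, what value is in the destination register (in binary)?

Add column by column in base 2, right to left:
  0+0 = 0
  0+0 = 0
  1+1 = 0 carry 1
  1+1+1 = 1 carry 1
  0+0+1 = 1
  0+0 = 0
  1+1 = 0 carry 1
  1+1+1 = 1 carry 1
  0+1+1 = 0 carry 1
  0+1+1 = 0 carry 1
  0+0+1 = 1
  1+1 = 0 carry 1
  0+1+1 = 0 carry 1
  0+0+1 = 1
  0+0 = 0
  1+0 = 1
  1+0 = 1
  1+1 = 0 carry 1
  0+0+1 = 1
  1+0 = 1
  1+1 = 0 carry 1
  0+1+1 = 0 carry 1
  0+0+1 = 1
  0+1 = 1
  1+1 = 0 carry 1
  1+1+1 = 1 carry 1
  final carry 1

0b110110011011010010010011000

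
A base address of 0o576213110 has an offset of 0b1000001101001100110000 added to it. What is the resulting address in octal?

0b1000001101001100110000 = 0o10151460 in octal.
Add column by column in base 8, right to left:
  0+0 = 0
  1+6 = 7
  1+4 = 5
  3+1 = 4
  1+5 = 6
  2+1 = 3
  6+0 = 6
  7+1 = 0 carry 1
  5+0+1 = 6

0o606364570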